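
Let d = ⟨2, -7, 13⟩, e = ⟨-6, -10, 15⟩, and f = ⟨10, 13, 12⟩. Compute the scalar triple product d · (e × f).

e × f:
i: (-10)·12 - 15·13 = -120 - 195 = -315
j: 15·10 - (-6)·12 = 150 - (-72) = 222
k: (-6)·13 - (-10)·10 = -78 - (-100) = 22
e × f = (-315, 222, 22)
d · (e × f) = 2·(-315) + (-7)·222 + 13·22 = -630 - 1554 + 286 = -1898

-1898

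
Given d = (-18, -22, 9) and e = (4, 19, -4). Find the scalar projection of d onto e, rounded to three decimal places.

-26.533

d · e = (-18)·4 + (-22)·19 + 9·(-4) = -72 - 418 - 36 = -526
|e| = √(16 + 361 + 16) = √393 ≈ 19.8242
comp_e d = -526 / √393 ≈ -26.533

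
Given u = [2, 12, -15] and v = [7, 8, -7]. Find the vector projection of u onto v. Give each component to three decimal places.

u · v = 2·7 + 12·8 + (-15)·(-7) = 14 + 96 + 105 = 215
|v|² = 49 + 64 + 49 = 162
proj_v u = (215/162) · (7, 8, -7) ≈ (9.290, 10.617, -9.290)

(9.290, 10.617, -9.290)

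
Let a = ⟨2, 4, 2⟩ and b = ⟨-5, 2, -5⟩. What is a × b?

(-24, 0, 24)

i: 4·(-5) - 2·2 = -20 - 4 = -24
j: 2·(-5) - 2·(-5) = -10 - (-10) = 0
k: 2·2 - 4·(-5) = 4 - (-20) = 24
a × b = (-24, 0, 24)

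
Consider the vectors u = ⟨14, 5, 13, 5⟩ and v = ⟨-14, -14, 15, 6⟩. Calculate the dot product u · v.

-41

u · v = 14·(-14) + 5·(-14) + 13·15 + 5·6 = -196 - 70 + 195 + 30 = -41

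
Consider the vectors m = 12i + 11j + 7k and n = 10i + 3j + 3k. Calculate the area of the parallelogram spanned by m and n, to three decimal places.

i: 11·3 - 7·3 = 33 - 21 = 12
j: 7·10 - 12·3 = 70 - 36 = 34
k: 12·3 - 11·10 = 36 - 110 = -74
m × n = (12, 34, -74)
|m × n| = √(12² + 34² + (-74)²) = √6776 ≈ 82.3165

82.316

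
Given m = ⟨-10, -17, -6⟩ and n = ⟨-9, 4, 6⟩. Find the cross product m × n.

(-78, 114, -193)

i: (-17)·6 - (-6)·4 = -102 - (-24) = -78
j: (-6)·(-9) - (-10)·6 = 54 - (-60) = 114
k: (-10)·4 - (-17)·(-9) = -40 - 153 = -193
m × n = (-78, 114, -193)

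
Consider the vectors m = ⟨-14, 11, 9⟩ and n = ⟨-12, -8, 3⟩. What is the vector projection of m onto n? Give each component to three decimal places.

(-5.917, -3.945, 1.479)

m · n = (-14)·(-12) + 11·(-8) + 9·3 = 168 - 88 + 27 = 107
|n|² = 144 + 64 + 9 = 217
proj_n m = (107/217) · (-12, -8, 3) ≈ (-5.917, -3.945, 1.479)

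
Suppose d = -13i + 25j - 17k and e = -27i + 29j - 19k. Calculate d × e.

i: 25·(-19) - (-17)·29 = -475 - (-493) = 18
j: (-17)·(-27) - (-13)·(-19) = 459 - 247 = 212
k: (-13)·29 - 25·(-27) = -377 - (-675) = 298
d × e = (18, 212, 298)

(18, 212, 298)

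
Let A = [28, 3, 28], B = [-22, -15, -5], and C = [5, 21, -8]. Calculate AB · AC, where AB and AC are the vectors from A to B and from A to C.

2014

AB = B − A = (-50, -18, -33)
AC = C − A = (-23, 18, -36)
AB · AC = (-50)·(-23) + (-18)·18 + (-33)·(-36) = 1150 - 324 + 1188 = 2014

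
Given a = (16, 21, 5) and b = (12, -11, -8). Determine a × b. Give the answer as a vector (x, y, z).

i: 21·(-8) - 5·(-11) = -168 - (-55) = -113
j: 5·12 - 16·(-8) = 60 - (-128) = 188
k: 16·(-11) - 21·12 = -176 - 252 = -428
a × b = (-113, 188, -428)

(-113, 188, -428)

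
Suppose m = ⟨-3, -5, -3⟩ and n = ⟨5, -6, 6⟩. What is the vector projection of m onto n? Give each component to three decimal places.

(-0.155, 0.186, -0.186)

m · n = (-3)·5 + (-5)·(-6) + (-3)·6 = -15 + 30 - 18 = -3
|n|² = 25 + 36 + 36 = 97
proj_n m = (-3/97) · (5, -6, 6) ≈ (-0.155, 0.186, -0.186)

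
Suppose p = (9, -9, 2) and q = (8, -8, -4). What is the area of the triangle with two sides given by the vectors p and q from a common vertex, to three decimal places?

36.770

i: (-9)·(-4) - 2·(-8) = 36 - (-16) = 52
j: 2·8 - 9·(-4) = 16 - (-36) = 52
k: 9·(-8) - (-9)·8 = -72 - (-72) = 0
p × q = (52, 52, 0)
|p × q| = √(52² + 52² + 0²) = √5408 ≈ 73.5391
area = ½ · 73.5391 ≈ 36.770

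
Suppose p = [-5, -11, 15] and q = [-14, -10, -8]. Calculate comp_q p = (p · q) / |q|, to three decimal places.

3.162

p · q = (-5)·(-14) + (-11)·(-10) + 15·(-8) = 70 + 110 - 120 = 60
|q| = √(196 + 100 + 64) = √360 ≈ 18.9737
comp_q p = 60 / √360 ≈ 3.162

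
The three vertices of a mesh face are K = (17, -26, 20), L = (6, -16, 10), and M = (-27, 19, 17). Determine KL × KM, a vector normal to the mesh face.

(420, 407, -55)

KL = (-11, 10, -10)
KM = (-44, 45, -3)
i: 10·(-3) - (-10)·45 = -30 - (-450) = 420
j: (-10)·(-44) - (-11)·(-3) = 440 - 33 = 407
k: (-11)·45 - 10·(-44) = -495 - (-440) = -55
KL × KM = (420, 407, -55)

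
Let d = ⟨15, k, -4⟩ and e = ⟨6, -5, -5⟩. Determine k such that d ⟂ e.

d · e = 15·6 + k·(-5) + (-4)·(-5) = 110 - 5k
Set equal to 0: -5k = -110, so k = 22.

22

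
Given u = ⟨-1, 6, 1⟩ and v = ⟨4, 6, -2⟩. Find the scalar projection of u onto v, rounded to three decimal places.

4.009

u · v = (-1)·4 + 6·6 + 1·(-2) = -4 + 36 - 2 = 30
|v| = √(16 + 36 + 4) = √56 ≈ 7.4833
comp_v u = 30 / √56 ≈ 4.009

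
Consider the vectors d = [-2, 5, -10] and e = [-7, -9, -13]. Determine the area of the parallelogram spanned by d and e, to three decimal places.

169.617

i: 5·(-13) - (-10)·(-9) = -65 - 90 = -155
j: (-10)·(-7) - (-2)·(-13) = 70 - 26 = 44
k: (-2)·(-9) - 5·(-7) = 18 - (-35) = 53
d × e = (-155, 44, 53)
|d × e| = √((-155)² + 44² + 53²) = √28770 ≈ 169.6172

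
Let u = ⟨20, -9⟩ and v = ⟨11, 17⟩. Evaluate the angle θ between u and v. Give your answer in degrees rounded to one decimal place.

u · v = 20·11 + (-9)·17 = 220 - 153 = 67
|u|² = 400 + 81 = 481,  |u| = √481 ≈ 21.931712
|v|² = 121 + 289 = 410,  |v| = √410 ≈ 20.248457
cos θ = 67 / (21.931712 · 20.248457) ≈ 0.15087
θ = arccos(0.15087) ≈ 81.3°

81.3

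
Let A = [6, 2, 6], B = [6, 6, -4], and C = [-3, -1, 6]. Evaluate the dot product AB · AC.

-12

AB = B − A = (0, 4, -10)
AC = C − A = (-9, -3, 0)
AB · AC = 0·(-9) + 4·(-3) + (-10)·0 = 0 - 12 + 0 = -12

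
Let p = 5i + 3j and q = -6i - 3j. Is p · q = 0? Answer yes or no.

no

p · q = 5·(-6) + 3·(-3) = -30 - 9 = -39
Nonzero, so the vectors are not orthogonal.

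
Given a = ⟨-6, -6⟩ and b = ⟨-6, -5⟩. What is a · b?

66

a · b = (-6)·(-6) + (-6)·(-5) = 36 + 30 = 66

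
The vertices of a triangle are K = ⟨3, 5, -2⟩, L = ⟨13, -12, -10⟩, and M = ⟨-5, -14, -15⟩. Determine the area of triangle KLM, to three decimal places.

192.791

KL = (10, -17, -8),  KM = (-8, -19, -13)
i: (-17)·(-13) - (-8)·(-19) = 221 - 152 = 69
j: (-8)·(-8) - 10·(-13) = 64 - (-130) = 194
k: 10·(-19) - (-17)·(-8) = -190 - 136 = -326
KL × KM = (69, 194, -326)
|KL × KM| = √148673 ≈ 385.5814
area = ½ · 385.5814 ≈ 192.791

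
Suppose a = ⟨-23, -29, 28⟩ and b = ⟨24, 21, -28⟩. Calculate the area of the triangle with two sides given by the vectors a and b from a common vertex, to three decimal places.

i: (-29)·(-28) - 28·21 = 812 - 588 = 224
j: 28·24 - (-23)·(-28) = 672 - 644 = 28
k: (-23)·21 - (-29)·24 = -483 - (-696) = 213
a × b = (224, 28, 213)
|a × b| = √(224² + 28² + 213²) = √96329 ≈ 310.3691
area = ½ · 310.3691 ≈ 155.185

155.185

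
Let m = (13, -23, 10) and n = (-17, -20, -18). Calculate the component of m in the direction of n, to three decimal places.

m · n = 13·(-17) + (-23)·(-20) + 10·(-18) = -221 + 460 - 180 = 59
|n| = √(289 + 400 + 324) = √1013 ≈ 31.8277
comp_n m = 59 / √1013 ≈ 1.854

1.854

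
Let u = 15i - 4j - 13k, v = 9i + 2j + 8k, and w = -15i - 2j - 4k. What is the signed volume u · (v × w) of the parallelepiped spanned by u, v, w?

300

v × w:
i: 2·(-4) - 8·(-2) = -8 - (-16) = 8
j: 8·(-15) - 9·(-4) = -120 - (-36) = -84
k: 9·(-2) - 2·(-15) = -18 - (-30) = 12
v × w = (8, -84, 12)
u · (v × w) = 15·8 + (-4)·(-84) + (-13)·12 = 120 + 336 - 156 = 300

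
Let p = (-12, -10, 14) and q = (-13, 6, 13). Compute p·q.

p · q = (-12)·(-13) + (-10)·6 + 14·13 = 156 - 60 + 182 = 278

278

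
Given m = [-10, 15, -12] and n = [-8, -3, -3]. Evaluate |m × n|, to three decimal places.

i: 15·(-3) - (-12)·(-3) = -45 - 36 = -81
j: (-12)·(-8) - (-10)·(-3) = 96 - 30 = 66
k: (-10)·(-3) - 15·(-8) = 30 - (-120) = 150
m × n = (-81, 66, 150)
|m × n| = √((-81)² + 66² + 150²) = √33417 ≈ 182.8032

182.803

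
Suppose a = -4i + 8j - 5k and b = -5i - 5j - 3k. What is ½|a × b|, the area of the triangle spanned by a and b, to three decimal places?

39.275

i: 8·(-3) - (-5)·(-5) = -24 - 25 = -49
j: (-5)·(-5) - (-4)·(-3) = 25 - 12 = 13
k: (-4)·(-5) - 8·(-5) = 20 - (-40) = 60
a × b = (-49, 13, 60)
|a × b| = √((-49)² + 13² + 60²) = √6170 ≈ 78.5493
area = ½ · 78.5493 ≈ 39.275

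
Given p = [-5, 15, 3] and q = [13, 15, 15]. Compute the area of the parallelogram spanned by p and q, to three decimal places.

343.942

i: 15·15 - 3·15 = 225 - 45 = 180
j: 3·13 - (-5)·15 = 39 - (-75) = 114
k: (-5)·15 - 15·13 = -75 - 195 = -270
p × q = (180, 114, -270)
|p × q| = √(180² + 114² + (-270)²) = √118296 ≈ 343.9419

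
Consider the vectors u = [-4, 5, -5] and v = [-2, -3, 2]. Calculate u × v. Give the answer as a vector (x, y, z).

i: 5·2 - (-5)·(-3) = 10 - 15 = -5
j: (-5)·(-2) - (-4)·2 = 10 - (-8) = 18
k: (-4)·(-3) - 5·(-2) = 12 - (-10) = 22
u × v = (-5, 18, 22)

(-5, 18, 22)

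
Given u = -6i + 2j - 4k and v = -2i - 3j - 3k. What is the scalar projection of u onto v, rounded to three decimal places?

u · v = (-6)·(-2) + 2·(-3) + (-4)·(-3) = 12 - 6 + 12 = 18
|v| = √(4 + 9 + 9) = √22 ≈ 4.6904
comp_v u = 18 / √22 ≈ 3.838

3.838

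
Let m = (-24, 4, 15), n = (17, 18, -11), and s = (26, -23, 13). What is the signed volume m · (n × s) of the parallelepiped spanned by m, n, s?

-14457

n × s:
i: 18·13 - (-11)·(-23) = 234 - 253 = -19
j: (-11)·26 - 17·13 = -286 - 221 = -507
k: 17·(-23) - 18·26 = -391 - 468 = -859
n × s = (-19, -507, -859)
m · (n × s) = (-24)·(-19) + 4·(-507) + 15·(-859) = 456 - 2028 - 12885 = -14457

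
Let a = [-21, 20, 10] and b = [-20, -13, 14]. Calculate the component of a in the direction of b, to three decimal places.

a · b = (-21)·(-20) + 20·(-13) + 10·14 = 420 - 260 + 140 = 300
|b| = √(400 + 169 + 196) = √765 ≈ 27.6586
comp_b a = 300 / √765 ≈ 10.847

10.847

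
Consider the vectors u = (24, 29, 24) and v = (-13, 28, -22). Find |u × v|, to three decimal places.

1692.087

i: 29·(-22) - 24·28 = -638 - 672 = -1310
j: 24·(-13) - 24·(-22) = -312 - (-528) = 216
k: 24·28 - 29·(-13) = 672 - (-377) = 1049
u × v = (-1310, 216, 1049)
|u × v| = √((-1310)² + 216² + 1049²) = √2863157 ≈ 1692.0866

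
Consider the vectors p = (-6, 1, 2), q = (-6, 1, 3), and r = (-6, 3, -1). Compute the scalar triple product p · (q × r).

12

q × r:
i: 1·(-1) - 3·3 = -1 - 9 = -10
j: 3·(-6) - (-6)·(-1) = -18 - 6 = -24
k: (-6)·3 - 1·(-6) = -18 - (-6) = -12
q × r = (-10, -24, -12)
p · (q × r) = (-6)·(-10) + 1·(-24) + 2·(-12) = 60 - 24 - 24 = 12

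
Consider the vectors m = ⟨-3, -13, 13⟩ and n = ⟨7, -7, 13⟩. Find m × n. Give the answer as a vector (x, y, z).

(-78, 130, 112)

i: (-13)·13 - 13·(-7) = -169 - (-91) = -78
j: 13·7 - (-3)·13 = 91 - (-39) = 130
k: (-3)·(-7) - (-13)·7 = 21 - (-91) = 112
m × n = (-78, 130, 112)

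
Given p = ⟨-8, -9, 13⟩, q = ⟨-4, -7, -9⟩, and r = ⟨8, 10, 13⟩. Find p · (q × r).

396

q × r:
i: (-7)·13 - (-9)·10 = -91 - (-90) = -1
j: (-9)·8 - (-4)·13 = -72 - (-52) = -20
k: (-4)·10 - (-7)·8 = -40 - (-56) = 16
q × r = (-1, -20, 16)
p · (q × r) = (-8)·(-1) + (-9)·(-20) + 13·16 = 8 + 180 + 208 = 396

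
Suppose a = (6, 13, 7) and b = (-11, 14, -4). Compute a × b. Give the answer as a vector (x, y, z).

(-150, -53, 227)

i: 13·(-4) - 7·14 = -52 - 98 = -150
j: 7·(-11) - 6·(-4) = -77 - (-24) = -53
k: 6·14 - 13·(-11) = 84 - (-143) = 227
a × b = (-150, -53, 227)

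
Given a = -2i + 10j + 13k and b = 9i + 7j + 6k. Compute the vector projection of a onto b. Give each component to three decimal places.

(7.048, 5.482, 4.699)

a · b = (-2)·9 + 10·7 + 13·6 = -18 + 70 + 78 = 130
|b|² = 81 + 49 + 36 = 166
proj_b a = (130/166) · (9, 7, 6) ≈ (7.048, 5.482, 4.699)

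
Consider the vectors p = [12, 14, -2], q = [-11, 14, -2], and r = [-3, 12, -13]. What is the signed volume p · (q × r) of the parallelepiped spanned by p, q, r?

-3634

q × r:
i: 14·(-13) - (-2)·12 = -182 - (-24) = -158
j: (-2)·(-3) - (-11)·(-13) = 6 - 143 = -137
k: (-11)·12 - 14·(-3) = -132 - (-42) = -90
q × r = (-158, -137, -90)
p · (q × r) = 12·(-158) + 14·(-137) + (-2)·(-90) = -1896 - 1918 + 180 = -3634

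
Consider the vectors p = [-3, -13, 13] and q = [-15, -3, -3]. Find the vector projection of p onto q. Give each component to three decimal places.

p · q = (-3)·(-15) + (-13)·(-3) + 13·(-3) = 45 + 39 - 39 = 45
|q|² = 225 + 9 + 9 = 243
proj_q p = (45/243) · (-15, -3, -3) ≈ (-2.778, -0.556, -0.556)

(-2.778, -0.556, -0.556)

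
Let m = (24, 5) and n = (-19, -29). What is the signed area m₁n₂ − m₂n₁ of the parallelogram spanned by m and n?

-601

24·(-29) - 5·(-19) = -696 - (-95) = -601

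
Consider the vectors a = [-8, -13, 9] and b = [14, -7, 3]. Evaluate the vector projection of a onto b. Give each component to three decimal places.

a · b = (-8)·14 + (-13)·(-7) + 9·3 = -112 + 91 + 27 = 6
|b|² = 196 + 49 + 9 = 254
proj_b a = (6/254) · (14, -7, 3) ≈ (0.331, -0.165, 0.071)

(0.331, -0.165, 0.071)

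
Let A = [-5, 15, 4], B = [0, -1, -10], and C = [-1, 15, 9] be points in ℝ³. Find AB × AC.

(-80, -81, 64)

AB = (5, -16, -14)
AC = (4, 0, 5)
i: (-16)·5 - (-14)·0 = -80 - 0 = -80
j: (-14)·4 - 5·5 = -56 - 25 = -81
k: 5·0 - (-16)·4 = 0 - (-64) = 64
AB × AC = (-80, -81, 64)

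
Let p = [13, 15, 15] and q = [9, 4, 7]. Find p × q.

i: 15·7 - 15·4 = 105 - 60 = 45
j: 15·9 - 13·7 = 135 - 91 = 44
k: 13·4 - 15·9 = 52 - 135 = -83
p × q = (45, 44, -83)

(45, 44, -83)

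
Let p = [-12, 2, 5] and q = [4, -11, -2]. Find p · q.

-80

p · q = (-12)·4 + 2·(-11) + 5·(-2) = -48 - 22 - 10 = -80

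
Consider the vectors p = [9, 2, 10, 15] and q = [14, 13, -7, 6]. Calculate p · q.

172

p · q = 9·14 + 2·13 + 10·(-7) + 15·6 = 126 + 26 - 70 + 90 = 172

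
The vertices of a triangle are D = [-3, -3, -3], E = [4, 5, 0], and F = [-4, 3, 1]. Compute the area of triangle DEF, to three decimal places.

DE = (7, 8, 3),  DF = (-1, 6, 4)
i: 8·4 - 3·6 = 32 - 18 = 14
j: 3·(-1) - 7·4 = -3 - 28 = -31
k: 7·6 - 8·(-1) = 42 - (-8) = 50
DE × DF = (14, -31, 50)
|DE × DF| = √3657 ≈ 60.4731
area = ½ · 60.4731 ≈ 30.237

30.237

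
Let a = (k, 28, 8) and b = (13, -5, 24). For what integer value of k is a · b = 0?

-4

a · b = k·13 + 28·(-5) + 8·24 = 52 + 13k
Set equal to 0: 13k = -52, so k = -4.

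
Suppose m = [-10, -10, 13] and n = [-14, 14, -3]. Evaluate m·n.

m · n = (-10)·(-14) + (-10)·14 + 13·(-3) = 140 - 140 - 39 = -39

-39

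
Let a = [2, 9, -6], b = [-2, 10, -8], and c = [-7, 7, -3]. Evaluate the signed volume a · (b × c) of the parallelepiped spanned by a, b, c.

b × c:
i: 10·(-3) - (-8)·7 = -30 - (-56) = 26
j: (-8)·(-7) - (-2)·(-3) = 56 - 6 = 50
k: (-2)·7 - 10·(-7) = -14 - (-70) = 56
b × c = (26, 50, 56)
a · (b × c) = 2·26 + 9·50 + (-6)·56 = 52 + 450 - 336 = 166

166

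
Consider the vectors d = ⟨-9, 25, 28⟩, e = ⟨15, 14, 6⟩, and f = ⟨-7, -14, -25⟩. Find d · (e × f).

7583

e × f:
i: 14·(-25) - 6·(-14) = -350 - (-84) = -266
j: 6·(-7) - 15·(-25) = -42 - (-375) = 333
k: 15·(-14) - 14·(-7) = -210 - (-98) = -112
e × f = (-266, 333, -112)
d · (e × f) = (-9)·(-266) + 25·333 + 28·(-112) = 2394 + 8325 - 3136 = 7583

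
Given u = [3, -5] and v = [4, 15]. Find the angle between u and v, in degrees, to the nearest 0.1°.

u · v = 3·4 + (-5)·15 = 12 - 75 = -63
|u|² = 9 + 25 = 34,  |u| = √34 ≈ 5.830952
|v|² = 16 + 225 = 241,  |v| = √241 ≈ 15.524175
cos θ = -63 / (5.830952 · 15.524175) ≈ -0.69597
θ = arccos(-0.69597) ≈ 134.1°

134.1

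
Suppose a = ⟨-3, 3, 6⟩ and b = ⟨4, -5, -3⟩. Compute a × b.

i: 3·(-3) - 6·(-5) = -9 - (-30) = 21
j: 6·4 - (-3)·(-3) = 24 - 9 = 15
k: (-3)·(-5) - 3·4 = 15 - 12 = 3
a × b = (21, 15, 3)

(21, 15, 3)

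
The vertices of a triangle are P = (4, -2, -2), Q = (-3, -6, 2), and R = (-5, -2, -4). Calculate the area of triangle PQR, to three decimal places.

PQ = (-7, -4, 4),  PR = (-9, 0, -2)
i: (-4)·(-2) - 4·0 = 8 - 0 = 8
j: 4·(-9) - (-7)·(-2) = -36 - 14 = -50
k: (-7)·0 - (-4)·(-9) = 0 - 36 = -36
PQ × PR = (8, -50, -36)
|PQ × PR| = √3860 ≈ 62.1289
area = ½ · 62.1289 ≈ 31.064

31.064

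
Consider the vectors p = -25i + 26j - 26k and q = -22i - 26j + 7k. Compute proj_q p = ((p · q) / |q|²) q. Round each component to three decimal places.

(5.605, 6.624, -1.783)

p · q = (-25)·(-22) + 26·(-26) + (-26)·7 = 550 - 676 - 182 = -308
|q|² = 484 + 676 + 49 = 1209
proj_q p = (-308/1209) · (-22, -26, 7) ≈ (5.605, 6.624, -1.783)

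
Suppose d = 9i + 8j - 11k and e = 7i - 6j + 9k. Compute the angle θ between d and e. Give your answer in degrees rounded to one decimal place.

d · e = 9·7 + 8·(-6) + (-11)·9 = 63 - 48 - 99 = -84
|d|² = 81 + 64 + 121 = 266,  |d| = √266 ≈ 16.309506
|e|² = 49 + 36 + 81 = 166,  |e| = √166 ≈ 12.884099
cos θ = -84 / (16.309506 · 12.884099) ≈ -0.39975
θ = arccos(-0.39975) ≈ 113.6°

113.6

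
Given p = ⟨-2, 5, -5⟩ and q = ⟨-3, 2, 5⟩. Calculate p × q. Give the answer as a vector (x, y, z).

(35, 25, 11)

i: 5·5 - (-5)·2 = 25 - (-10) = 35
j: (-5)·(-3) - (-2)·5 = 15 - (-10) = 25
k: (-2)·2 - 5·(-3) = -4 - (-15) = 11
p × q = (35, 25, 11)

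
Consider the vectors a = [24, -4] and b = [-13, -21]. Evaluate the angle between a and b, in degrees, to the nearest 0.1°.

a · b = 24·(-13) + (-4)·(-21) = -312 + 84 = -228
|a|² = 576 + 16 = 592,  |a| = √592 ≈ 24.331050
|b|² = 169 + 441 = 610,  |b| = √610 ≈ 24.698178
cos θ = -228 / (24.331050 · 24.698178) ≈ -0.37941
θ = arccos(-0.37941) ≈ 112.3°

112.3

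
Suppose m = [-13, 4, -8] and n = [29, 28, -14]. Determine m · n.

-153

m · n = (-13)·29 + 4·28 + (-8)·(-14) = -377 + 112 + 112 = -153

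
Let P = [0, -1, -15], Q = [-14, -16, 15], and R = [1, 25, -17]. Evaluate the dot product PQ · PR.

-464

PQ = Q − P = (-14, -15, 30)
PR = R − P = (1, 26, -2)
PQ · PR = (-14)·1 + (-15)·26 + 30·(-2) = -14 - 390 - 60 = -464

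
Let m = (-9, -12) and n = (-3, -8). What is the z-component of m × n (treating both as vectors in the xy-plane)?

(-9)·(-8) - (-12)·(-3) = 72 - 36 = 36

36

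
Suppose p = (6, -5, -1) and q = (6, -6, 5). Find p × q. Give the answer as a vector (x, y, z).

(-31, -36, -6)

i: (-5)·5 - (-1)·(-6) = -25 - 6 = -31
j: (-1)·6 - 6·5 = -6 - 30 = -36
k: 6·(-6) - (-5)·6 = -36 - (-30) = -6
p × q = (-31, -36, -6)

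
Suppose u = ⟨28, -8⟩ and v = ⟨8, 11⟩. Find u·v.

u · v = 28·8 + (-8)·11 = 224 - 88 = 136

136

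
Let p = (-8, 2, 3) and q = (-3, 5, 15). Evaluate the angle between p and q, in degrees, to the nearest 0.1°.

56.0

p · q = (-8)·(-3) + 2·5 + 3·15 = 24 + 10 + 45 = 79
|p|² = 64 + 4 + 9 = 77,  |p| = √77 ≈ 8.774964
|q|² = 9 + 25 + 225 = 259,  |q| = √259 ≈ 16.093477
cos θ = 79 / (8.774964 · 16.093477) ≈ 0.55941
θ = arccos(0.55941) ≈ 56.0°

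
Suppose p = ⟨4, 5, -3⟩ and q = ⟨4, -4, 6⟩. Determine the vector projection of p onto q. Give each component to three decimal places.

p · q = 4·4 + 5·(-4) + (-3)·6 = 16 - 20 - 18 = -22
|q|² = 16 + 16 + 36 = 68
proj_q p = (-22/68) · (4, -4, 6) ≈ (-1.294, 1.294, -1.941)

(-1.294, 1.294, -1.941)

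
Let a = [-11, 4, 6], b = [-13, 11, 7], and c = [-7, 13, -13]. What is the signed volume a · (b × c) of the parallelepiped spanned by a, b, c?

1150

b × c:
i: 11·(-13) - 7·13 = -143 - 91 = -234
j: 7·(-7) - (-13)·(-13) = -49 - 169 = -218
k: (-13)·13 - 11·(-7) = -169 - (-77) = -92
b × c = (-234, -218, -92)
a · (b × c) = (-11)·(-234) + 4·(-218) + 6·(-92) = 2574 - 872 - 552 = 1150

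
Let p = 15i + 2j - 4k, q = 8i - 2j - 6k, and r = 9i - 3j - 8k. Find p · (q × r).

q × r:
i: (-2)·(-8) - (-6)·(-3) = 16 - 18 = -2
j: (-6)·9 - 8·(-8) = -54 - (-64) = 10
k: 8·(-3) - (-2)·9 = -24 - (-18) = -6
q × r = (-2, 10, -6)
p · (q × r) = 15·(-2) + 2·10 + (-4)·(-6) = -30 + 20 + 24 = 14

14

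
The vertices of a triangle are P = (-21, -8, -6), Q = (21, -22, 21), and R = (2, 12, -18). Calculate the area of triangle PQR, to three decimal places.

PQ = (42, -14, 27),  PR = (23, 20, -12)
i: (-14)·(-12) - 27·20 = 168 - 540 = -372
j: 27·23 - 42·(-12) = 621 - (-504) = 1125
k: 42·20 - (-14)·23 = 840 - (-322) = 1162
PQ × PR = (-372, 1125, 1162)
|PQ × PR| = √2754253 ≈ 1659.5942
area = ½ · 1659.5942 ≈ 829.797

829.797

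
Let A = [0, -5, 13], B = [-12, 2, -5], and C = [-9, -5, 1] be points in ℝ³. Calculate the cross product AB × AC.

AB = (-12, 7, -18)
AC = (-9, 0, -12)
i: 7·(-12) - (-18)·0 = -84 - 0 = -84
j: (-18)·(-9) - (-12)·(-12) = 162 - 144 = 18
k: (-12)·0 - 7·(-9) = 0 - (-63) = 63
AB × AC = (-84, 18, 63)

(-84, 18, 63)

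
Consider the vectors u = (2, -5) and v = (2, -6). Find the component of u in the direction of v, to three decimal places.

5.376

u · v = 2·2 + (-5)·(-6) = 4 + 30 = 34
|v| = √(4 + 36) = √40 ≈ 6.3246
comp_v u = 34 / √40 ≈ 5.376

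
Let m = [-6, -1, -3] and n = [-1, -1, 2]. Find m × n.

i: (-1)·2 - (-3)·(-1) = -2 - 3 = -5
j: (-3)·(-1) - (-6)·2 = 3 - (-12) = 15
k: (-6)·(-1) - (-1)·(-1) = 6 - 1 = 5
m × n = (-5, 15, 5)

(-5, 15, 5)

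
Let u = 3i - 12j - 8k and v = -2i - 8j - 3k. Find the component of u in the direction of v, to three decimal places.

12.992

u · v = 3·(-2) + (-12)·(-8) + (-8)·(-3) = -6 + 96 + 24 = 114
|v| = √(4 + 64 + 9) = √77 ≈ 8.7750
comp_v u = 114 / √77 ≈ 12.992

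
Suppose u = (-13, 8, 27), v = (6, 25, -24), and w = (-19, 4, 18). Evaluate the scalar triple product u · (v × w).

9159

v × w:
i: 25·18 - (-24)·4 = 450 - (-96) = 546
j: (-24)·(-19) - 6·18 = 456 - 108 = 348
k: 6·4 - 25·(-19) = 24 - (-475) = 499
v × w = (546, 348, 499)
u · (v × w) = (-13)·546 + 8·348 + 27·499 = -7098 + 2784 + 13473 = 9159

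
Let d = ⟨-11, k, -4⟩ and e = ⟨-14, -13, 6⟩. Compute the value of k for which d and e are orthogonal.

10

d · e = (-11)·(-14) + k·(-13) + (-4)·6 = 130 - 13k
Set equal to 0: -13k = -130, so k = 10.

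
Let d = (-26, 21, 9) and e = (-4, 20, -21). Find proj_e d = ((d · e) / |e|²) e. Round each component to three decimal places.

d · e = (-26)·(-4) + 21·20 + 9·(-21) = 104 + 420 - 189 = 335
|e|² = 16 + 400 + 441 = 857
proj_e d = (335/857) · (-4, 20, -21) ≈ (-1.564, 7.818, -8.209)

(-1.564, 7.818, -8.209)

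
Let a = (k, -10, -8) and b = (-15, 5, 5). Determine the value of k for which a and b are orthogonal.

a · b = k·(-15) + (-10)·5 + (-8)·5 = -90 - 15k
Set equal to 0: -15k = 90, so k = -6.

-6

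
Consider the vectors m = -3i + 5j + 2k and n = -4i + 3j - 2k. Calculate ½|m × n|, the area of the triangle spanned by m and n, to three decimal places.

i: 5·(-2) - 2·3 = -10 - 6 = -16
j: 2·(-4) - (-3)·(-2) = -8 - 6 = -14
k: (-3)·3 - 5·(-4) = -9 - (-20) = 11
m × n = (-16, -14, 11)
|m × n| = √((-16)² + (-14)² + 11²) = √573 ≈ 23.9374
area = ½ · 23.9374 ≈ 11.969

11.969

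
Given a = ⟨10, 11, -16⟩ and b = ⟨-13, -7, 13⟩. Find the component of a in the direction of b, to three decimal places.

a · b = 10·(-13) + 11·(-7) + (-16)·13 = -130 - 77 - 208 = -415
|b| = √(169 + 49 + 169) = √387 ≈ 19.6723
comp_b a = -415 / √387 ≈ -21.096

-21.096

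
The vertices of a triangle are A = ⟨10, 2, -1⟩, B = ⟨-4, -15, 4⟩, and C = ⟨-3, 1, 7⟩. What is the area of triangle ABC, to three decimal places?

AB = (-14, -17, 5),  AC = (-13, -1, 8)
i: (-17)·8 - 5·(-1) = -136 - (-5) = -131
j: 5·(-13) - (-14)·8 = -65 - (-112) = 47
k: (-14)·(-1) - (-17)·(-13) = 14 - 221 = -207
AB × AC = (-131, 47, -207)
|AB × AC| = √62219 ≈ 249.4374
area = ½ · 249.4374 ≈ 124.719

124.719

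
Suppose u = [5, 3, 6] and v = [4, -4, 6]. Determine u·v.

u · v = 5·4 + 3·(-4) + 6·6 = 20 - 12 + 36 = 44

44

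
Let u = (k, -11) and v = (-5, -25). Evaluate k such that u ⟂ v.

55

u · v = k·(-5) + (-11)·(-25) = 275 - 5k
Set equal to 0: -5k = -275, so k = 55.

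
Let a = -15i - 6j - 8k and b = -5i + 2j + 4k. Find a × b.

(-8, 100, -60)

i: (-6)·4 - (-8)·2 = -24 - (-16) = -8
j: (-8)·(-5) - (-15)·4 = 40 - (-60) = 100
k: (-15)·2 - (-6)·(-5) = -30 - 30 = -60
a × b = (-8, 100, -60)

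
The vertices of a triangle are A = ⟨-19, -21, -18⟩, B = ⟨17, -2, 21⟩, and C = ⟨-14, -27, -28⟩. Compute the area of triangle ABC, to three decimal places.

318.858

AB = (36, 19, 39),  AC = (5, -6, -10)
i: 19·(-10) - 39·(-6) = -190 - (-234) = 44
j: 39·5 - 36·(-10) = 195 - (-360) = 555
k: 36·(-6) - 19·5 = -216 - 95 = -311
AB × AC = (44, 555, -311)
|AB × AC| = √406682 ≈ 637.7162
area = ½ · 637.7162 ≈ 318.858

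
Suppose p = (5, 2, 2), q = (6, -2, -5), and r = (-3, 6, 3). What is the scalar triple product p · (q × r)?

q × r:
i: (-2)·3 - (-5)·6 = -6 - (-30) = 24
j: (-5)·(-3) - 6·3 = 15 - 18 = -3
k: 6·6 - (-2)·(-3) = 36 - 6 = 30
q × r = (24, -3, 30)
p · (q × r) = 5·24 + 2·(-3) + 2·30 = 120 - 6 + 60 = 174

174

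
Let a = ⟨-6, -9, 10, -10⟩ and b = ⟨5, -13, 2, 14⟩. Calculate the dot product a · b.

a · b = (-6)·5 + (-9)·(-13) + 10·2 + (-10)·14 = -30 + 117 + 20 - 140 = -33

-33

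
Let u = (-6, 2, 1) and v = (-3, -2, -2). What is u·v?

12

u · v = (-6)·(-3) + 2·(-2) + 1·(-2) = 18 - 4 - 2 = 12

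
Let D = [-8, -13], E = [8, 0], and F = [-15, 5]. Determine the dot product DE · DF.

DE = E − D = (16, 13)
DF = F − D = (-7, 18)
DE · DF = 16·(-7) + 13·18 = -112 + 234 = 122

122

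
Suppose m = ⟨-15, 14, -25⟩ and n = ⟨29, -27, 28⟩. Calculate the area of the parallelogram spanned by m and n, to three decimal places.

i: 14·28 - (-25)·(-27) = 392 - 675 = -283
j: (-25)·29 - (-15)·28 = -725 - (-420) = -305
k: (-15)·(-27) - 14·29 = 405 - 406 = -1
m × n = (-283, -305, -1)
|m × n| = √((-283)² + (-305)² + (-1)²) = √173115 ≈ 416.0709

416.071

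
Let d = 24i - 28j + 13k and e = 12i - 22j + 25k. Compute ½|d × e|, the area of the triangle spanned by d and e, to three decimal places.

i: (-28)·25 - 13·(-22) = -700 - (-286) = -414
j: 13·12 - 24·25 = 156 - 600 = -444
k: 24·(-22) - (-28)·12 = -528 - (-336) = -192
d × e = (-414, -444, -192)
|d × e| = √((-414)² + (-444)² + (-192)²) = √405396 ≈ 636.7072
area = ½ · 636.7072 ≈ 318.354

318.354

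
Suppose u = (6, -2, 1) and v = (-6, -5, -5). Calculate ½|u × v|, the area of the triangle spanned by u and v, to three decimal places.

i: (-2)·(-5) - 1·(-5) = 10 - (-5) = 15
j: 1·(-6) - 6·(-5) = -6 - (-30) = 24
k: 6·(-5) - (-2)·(-6) = -30 - 12 = -42
u × v = (15, 24, -42)
|u × v| = √(15² + 24² + (-42)²) = √2565 ≈ 50.6458
area = ½ · 50.6458 ≈ 25.323

25.323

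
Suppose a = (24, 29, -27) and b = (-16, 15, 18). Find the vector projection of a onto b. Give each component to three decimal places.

(8.646, -8.106, -9.727)

a · b = 24·(-16) + 29·15 + (-27)·18 = -384 + 435 - 486 = -435
|b|² = 256 + 225 + 324 = 805
proj_b a = (-435/805) · (-16, 15, 18) ≈ (8.646, -8.106, -9.727)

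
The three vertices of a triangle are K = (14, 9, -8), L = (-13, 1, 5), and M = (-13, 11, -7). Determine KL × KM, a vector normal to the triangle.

KL = (-27, -8, 13)
KM = (-27, 2, 1)
i: (-8)·1 - 13·2 = -8 - 26 = -34
j: 13·(-27) - (-27)·1 = -351 - (-27) = -324
k: (-27)·2 - (-8)·(-27) = -54 - 216 = -270
KL × KM = (-34, -324, -270)

(-34, -324, -270)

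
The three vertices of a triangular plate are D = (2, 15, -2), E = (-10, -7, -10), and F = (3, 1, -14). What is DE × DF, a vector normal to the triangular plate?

DE = (-12, -22, -8)
DF = (1, -14, -12)
i: (-22)·(-12) - (-8)·(-14) = 264 - 112 = 152
j: (-8)·1 - (-12)·(-12) = -8 - 144 = -152
k: (-12)·(-14) - (-22)·1 = 168 - (-22) = 190
DE × DF = (152, -152, 190)

(152, -152, 190)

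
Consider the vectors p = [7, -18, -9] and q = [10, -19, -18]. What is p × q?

i: (-18)·(-18) - (-9)·(-19) = 324 - 171 = 153
j: (-9)·10 - 7·(-18) = -90 - (-126) = 36
k: 7·(-19) - (-18)·10 = -133 - (-180) = 47
p × q = (153, 36, 47)

(153, 36, 47)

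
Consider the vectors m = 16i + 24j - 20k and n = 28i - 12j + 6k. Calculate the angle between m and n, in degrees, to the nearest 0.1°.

87.9

m · n = 16·28 + 24·(-12) + (-20)·6 = 448 - 288 - 120 = 40
|m|² = 256 + 576 + 400 = 1232,  |m| = √1232 ≈ 35.099858
|n|² = 784 + 144 + 36 = 964,  |n| = √964 ≈ 31.048349
cos θ = 40 / (35.099858 · 31.048349) ≈ 0.03670
θ = arccos(0.03670) ≈ 87.9°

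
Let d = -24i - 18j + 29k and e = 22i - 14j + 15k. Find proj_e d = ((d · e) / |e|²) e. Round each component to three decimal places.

d · e = (-24)·22 + (-18)·(-14) + 29·15 = -528 + 252 + 435 = 159
|e|² = 484 + 196 + 225 = 905
proj_e d = (159/905) · (22, -14, 15) ≈ (3.865, -2.460, 2.635)

(3.865, -2.460, 2.635)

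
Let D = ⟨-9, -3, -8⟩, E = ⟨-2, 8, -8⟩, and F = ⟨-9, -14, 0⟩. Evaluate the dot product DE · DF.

-121

DE = E − D = (7, 11, 0)
DF = F − D = (0, -11, 8)
DE · DF = 7·0 + 11·(-11) + 0·8 = 0 - 121 + 0 = -121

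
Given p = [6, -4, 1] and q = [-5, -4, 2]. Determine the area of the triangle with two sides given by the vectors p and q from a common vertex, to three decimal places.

23.670

i: (-4)·2 - 1·(-4) = -8 - (-4) = -4
j: 1·(-5) - 6·2 = -5 - 12 = -17
k: 6·(-4) - (-4)·(-5) = -24 - 20 = -44
p × q = (-4, -17, -44)
|p × q| = √((-4)² + (-17)² + (-44)²) = √2241 ≈ 47.3392
area = ½ · 47.3392 ≈ 23.670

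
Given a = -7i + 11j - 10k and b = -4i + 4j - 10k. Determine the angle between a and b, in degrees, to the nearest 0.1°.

24.3

a · b = (-7)·(-4) + 11·4 + (-10)·(-10) = 28 + 44 + 100 = 172
|a|² = 49 + 121 + 100 = 270,  |a| = √270 ≈ 16.431677
|b|² = 16 + 16 + 100 = 132,  |b| = √132 ≈ 11.489125
cos θ = 172 / (16.431677 · 11.489125) ≈ 0.91109
θ = arccos(0.91109) ≈ 24.3°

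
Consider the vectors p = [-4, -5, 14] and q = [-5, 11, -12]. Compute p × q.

i: (-5)·(-12) - 14·11 = 60 - 154 = -94
j: 14·(-5) - (-4)·(-12) = -70 - 48 = -118
k: (-4)·11 - (-5)·(-5) = -44 - 25 = -69
p × q = (-94, -118, -69)

(-94, -118, -69)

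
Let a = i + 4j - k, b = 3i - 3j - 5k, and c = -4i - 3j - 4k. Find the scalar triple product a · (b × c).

b × c:
i: (-3)·(-4) - (-5)·(-3) = 12 - 15 = -3
j: (-5)·(-4) - 3·(-4) = 20 - (-12) = 32
k: 3·(-3) - (-3)·(-4) = -9 - 12 = -21
b × c = (-3, 32, -21)
a · (b × c) = 1·(-3) + 4·32 + (-1)·(-21) = -3 + 128 + 21 = 146

146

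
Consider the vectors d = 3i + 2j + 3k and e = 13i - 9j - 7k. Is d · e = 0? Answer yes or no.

d · e = 3·13 + 2·(-9) + 3·(-7) = 39 - 18 - 21 = 0
Zero, so the vectors are orthogonal.

yes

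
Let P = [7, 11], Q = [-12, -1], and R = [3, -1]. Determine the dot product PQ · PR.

220

PQ = Q − P = (-19, -12)
PR = R − P = (-4, -12)
PQ · PR = (-19)·(-4) + (-12)·(-12) = 76 + 144 = 220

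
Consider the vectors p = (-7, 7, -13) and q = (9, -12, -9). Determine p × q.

i: 7·(-9) - (-13)·(-12) = -63 - 156 = -219
j: (-13)·9 - (-7)·(-9) = -117 - 63 = -180
k: (-7)·(-12) - 7·9 = 84 - 63 = 21
p × q = (-219, -180, 21)

(-219, -180, 21)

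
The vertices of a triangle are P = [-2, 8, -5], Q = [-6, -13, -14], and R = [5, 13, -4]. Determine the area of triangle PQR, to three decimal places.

PQ = (-4, -21, -9),  PR = (7, 5, 1)
i: (-21)·1 - (-9)·5 = -21 - (-45) = 24
j: (-9)·7 - (-4)·1 = -63 - (-4) = -59
k: (-4)·5 - (-21)·7 = -20 - (-147) = 127
PQ × PR = (24, -59, 127)
|PQ × PR| = √20186 ≈ 142.0774
area = ½ · 142.0774 ≈ 71.039

71.039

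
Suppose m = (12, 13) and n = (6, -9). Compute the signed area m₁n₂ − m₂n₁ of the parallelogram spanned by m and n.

12·(-9) - 13·6 = -108 - 78 = -186

-186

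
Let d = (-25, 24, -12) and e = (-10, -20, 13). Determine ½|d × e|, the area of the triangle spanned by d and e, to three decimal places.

i: 24·13 - (-12)·(-20) = 312 - 240 = 72
j: (-12)·(-10) - (-25)·13 = 120 - (-325) = 445
k: (-25)·(-20) - 24·(-10) = 500 - (-240) = 740
d × e = (72, 445, 740)
|d × e| = √(72² + 445² + 740²) = √750809 ≈ 866.4924
area = ½ · 866.4924 ≈ 433.246

433.246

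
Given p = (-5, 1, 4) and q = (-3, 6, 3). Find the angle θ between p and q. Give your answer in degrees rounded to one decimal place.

46.1

p · q = (-5)·(-3) + 1·6 + 4·3 = 15 + 6 + 12 = 33
|p|² = 25 + 1 + 16 = 42,  |p| = √42 ≈ 6.480741
|q|² = 9 + 36 + 9 = 54,  |q| = √54 ≈ 7.348469
cos θ = 33 / (6.480741 · 7.348469) ≈ 0.69293
θ = arccos(0.69293) ≈ 46.1°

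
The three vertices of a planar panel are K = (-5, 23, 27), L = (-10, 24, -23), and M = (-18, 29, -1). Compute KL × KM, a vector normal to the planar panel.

(272, 510, -17)

KL = (-5, 1, -50)
KM = (-13, 6, -28)
i: 1·(-28) - (-50)·6 = -28 - (-300) = 272
j: (-50)·(-13) - (-5)·(-28) = 650 - 140 = 510
k: (-5)·6 - 1·(-13) = -30 - (-13) = -17
KL × KM = (272, 510, -17)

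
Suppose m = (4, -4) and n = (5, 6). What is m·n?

-4

m · n = 4·5 + (-4)·6 = 20 - 24 = -4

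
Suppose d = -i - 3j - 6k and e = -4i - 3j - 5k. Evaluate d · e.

d · e = (-1)·(-4) + (-3)·(-3) + (-6)·(-5) = 4 + 9 + 30 = 43

43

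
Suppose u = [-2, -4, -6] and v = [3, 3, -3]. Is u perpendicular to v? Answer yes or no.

yes

u · v = (-2)·3 + (-4)·3 + (-6)·(-3) = -6 - 12 + 18 = 0
Zero, so the vectors are orthogonal.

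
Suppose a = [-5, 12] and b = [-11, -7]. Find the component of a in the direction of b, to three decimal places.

-2.224

a · b = (-5)·(-11) + 12·(-7) = 55 - 84 = -29
|b| = √(121 + 49) = √170 ≈ 13.0384
comp_b a = -29 / √170 ≈ -2.224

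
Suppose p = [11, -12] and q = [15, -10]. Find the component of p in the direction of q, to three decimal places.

15.809

p · q = 11·15 + (-12)·(-10) = 165 + 120 = 285
|q| = √(225 + 100) = √325 ≈ 18.0278
comp_q p = 285 / √325 ≈ 15.809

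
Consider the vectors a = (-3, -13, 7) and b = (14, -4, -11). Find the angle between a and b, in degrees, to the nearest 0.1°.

104.1

a · b = (-3)·14 + (-13)·(-4) + 7·(-11) = -42 + 52 - 77 = -67
|a|² = 9 + 169 + 49 = 227,  |a| = √227 ≈ 15.066519
|b|² = 196 + 16 + 121 = 333,  |b| = √333 ≈ 18.248288
cos θ = -67 / (15.066519 · 18.248288) ≈ -0.24369
θ = arccos(-0.24369) ≈ 104.1°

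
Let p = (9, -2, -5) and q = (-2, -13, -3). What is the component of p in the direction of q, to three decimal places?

p · q = 9·(-2) + (-2)·(-13) + (-5)·(-3) = -18 + 26 + 15 = 23
|q| = √(4 + 169 + 9) = √182 ≈ 13.4907
comp_q p = 23 / √182 ≈ 1.705

1.705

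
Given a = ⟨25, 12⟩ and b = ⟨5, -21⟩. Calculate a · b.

a · b = 25·5 + 12·(-21) = 125 - 252 = -127

-127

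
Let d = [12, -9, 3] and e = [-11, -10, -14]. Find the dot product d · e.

d · e = 12·(-11) + (-9)·(-10) + 3·(-14) = -132 + 90 - 42 = -84

-84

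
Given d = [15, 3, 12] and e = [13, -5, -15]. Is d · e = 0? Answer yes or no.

yes

d · e = 15·13 + 3·(-5) + 12·(-15) = 195 - 15 - 180 = 0
Zero, so the vectors are orthogonal.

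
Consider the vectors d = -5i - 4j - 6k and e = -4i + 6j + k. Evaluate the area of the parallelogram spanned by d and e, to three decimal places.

63.095

i: (-4)·1 - (-6)·6 = -4 - (-36) = 32
j: (-6)·(-4) - (-5)·1 = 24 - (-5) = 29
k: (-5)·6 - (-4)·(-4) = -30 - 16 = -46
d × e = (32, 29, -46)
|d × e| = √(32² + 29² + (-46)²) = √3981 ≈ 63.0952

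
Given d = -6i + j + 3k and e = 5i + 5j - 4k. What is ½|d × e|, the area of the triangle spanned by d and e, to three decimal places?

i: 1·(-4) - 3·5 = -4 - 15 = -19
j: 3·5 - (-6)·(-4) = 15 - 24 = -9
k: (-6)·5 - 1·5 = -30 - 5 = -35
d × e = (-19, -9, -35)
|d × e| = √((-19)² + (-9)² + (-35)²) = √1667 ≈ 40.8289
area = ½ · 40.8289 ≈ 20.414

20.414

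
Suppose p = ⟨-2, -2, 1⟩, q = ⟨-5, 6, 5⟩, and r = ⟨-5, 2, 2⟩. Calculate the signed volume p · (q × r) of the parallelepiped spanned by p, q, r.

46

q × r:
i: 6·2 - 5·2 = 12 - 10 = 2
j: 5·(-5) - (-5)·2 = -25 - (-10) = -15
k: (-5)·2 - 6·(-5) = -10 - (-30) = 20
q × r = (2, -15, 20)
p · (q × r) = (-2)·2 + (-2)·(-15) + 1·20 = -4 + 30 + 20 = 46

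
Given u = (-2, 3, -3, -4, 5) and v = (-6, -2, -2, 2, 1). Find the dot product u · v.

u · v = (-2)·(-6) + 3·(-2) + (-3)·(-2) + (-4)·2 + 5·1 = 12 - 6 + 6 - 8 + 5 = 9

9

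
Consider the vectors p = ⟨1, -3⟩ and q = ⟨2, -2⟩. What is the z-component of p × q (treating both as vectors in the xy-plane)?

1·(-2) - (-3)·2 = -2 - (-6) = 4

4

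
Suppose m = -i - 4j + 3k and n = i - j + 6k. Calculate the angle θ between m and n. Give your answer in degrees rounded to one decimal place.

m · n = (-1)·1 + (-4)·(-1) + 3·6 = -1 + 4 + 18 = 21
|m|² = 1 + 16 + 9 = 26,  |m| = √26 ≈ 5.099020
|n|² = 1 + 1 + 36 = 38,  |n| = √38 ≈ 6.164414
cos θ = 21 / (5.099020 · 6.164414) ≈ 0.66810
θ = arccos(0.66810) ≈ 48.1°

48.1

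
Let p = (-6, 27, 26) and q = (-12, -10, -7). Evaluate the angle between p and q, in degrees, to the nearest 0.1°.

125.8

p · q = (-6)·(-12) + 27·(-10) + 26·(-7) = 72 - 270 - 182 = -380
|p|² = 36 + 729 + 676 = 1441,  |p| = √1441 ≈ 37.960506
|q|² = 144 + 100 + 49 = 293,  |q| = √293 ≈ 17.117243
cos θ = -380 / (37.960506 · 17.117243) ≈ -0.58481
θ = arccos(-0.58481) ≈ 125.8°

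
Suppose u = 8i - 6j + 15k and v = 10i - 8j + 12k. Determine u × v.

(48, 54, -4)

i: (-6)·12 - 15·(-8) = -72 - (-120) = 48
j: 15·10 - 8·12 = 150 - 96 = 54
k: 8·(-8) - (-6)·10 = -64 - (-60) = -4
u × v = (48, 54, -4)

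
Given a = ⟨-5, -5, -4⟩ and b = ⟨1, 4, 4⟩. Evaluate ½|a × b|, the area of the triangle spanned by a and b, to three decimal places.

i: (-5)·4 - (-4)·4 = -20 - (-16) = -4
j: (-4)·1 - (-5)·4 = -4 - (-20) = 16
k: (-5)·4 - (-5)·1 = -20 - (-5) = -15
a × b = (-4, 16, -15)
|a × b| = √((-4)² + 16² + (-15)²) = √497 ≈ 22.2935
area = ½ · 22.2935 ≈ 11.147

11.147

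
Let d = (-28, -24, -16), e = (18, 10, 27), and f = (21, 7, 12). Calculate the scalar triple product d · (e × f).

e × f:
i: 10·12 - 27·7 = 120 - 189 = -69
j: 27·21 - 18·12 = 567 - 216 = 351
k: 18·7 - 10·21 = 126 - 210 = -84
e × f = (-69, 351, -84)
d · (e × f) = (-28)·(-69) + (-24)·351 + (-16)·(-84) = 1932 - 8424 + 1344 = -5148

-5148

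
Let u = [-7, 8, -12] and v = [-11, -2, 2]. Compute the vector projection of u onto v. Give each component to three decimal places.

u · v = (-7)·(-11) + 8·(-2) + (-12)·2 = 77 - 16 - 24 = 37
|v|² = 121 + 4 + 4 = 129
proj_v u = (37/129) · (-11, -2, 2) ≈ (-3.155, -0.574, 0.574)

(-3.155, -0.574, 0.574)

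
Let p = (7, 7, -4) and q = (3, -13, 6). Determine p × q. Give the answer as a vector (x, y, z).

i: 7·6 - (-4)·(-13) = 42 - 52 = -10
j: (-4)·3 - 7·6 = -12 - 42 = -54
k: 7·(-13) - 7·3 = -91 - 21 = -112
p × q = (-10, -54, -112)

(-10, -54, -112)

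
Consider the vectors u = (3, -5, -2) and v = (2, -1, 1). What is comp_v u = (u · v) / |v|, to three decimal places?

u · v = 3·2 + (-5)·(-1) + (-2)·1 = 6 + 5 - 2 = 9
|v| = √(4 + 1 + 1) = √6 ≈ 2.4495
comp_v u = 9 / √6 ≈ 3.674

3.674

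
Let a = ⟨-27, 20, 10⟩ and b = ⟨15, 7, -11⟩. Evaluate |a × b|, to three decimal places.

587.222

i: 20·(-11) - 10·7 = -220 - 70 = -290
j: 10·15 - (-27)·(-11) = 150 - 297 = -147
k: (-27)·7 - 20·15 = -189 - 300 = -489
a × b = (-290, -147, -489)
|a × b| = √((-290)² + (-147)² + (-489)²) = √344830 ≈ 587.2223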